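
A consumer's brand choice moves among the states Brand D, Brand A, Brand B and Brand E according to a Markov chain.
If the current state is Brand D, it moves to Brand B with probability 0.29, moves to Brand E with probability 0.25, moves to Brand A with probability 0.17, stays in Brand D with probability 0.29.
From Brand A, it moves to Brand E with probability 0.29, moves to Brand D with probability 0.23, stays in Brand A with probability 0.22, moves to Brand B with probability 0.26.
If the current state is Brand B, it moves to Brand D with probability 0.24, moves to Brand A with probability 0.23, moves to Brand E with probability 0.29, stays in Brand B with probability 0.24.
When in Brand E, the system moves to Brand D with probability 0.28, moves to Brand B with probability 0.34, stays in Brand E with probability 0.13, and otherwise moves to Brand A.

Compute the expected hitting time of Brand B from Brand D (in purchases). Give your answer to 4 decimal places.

Let t(s) be the expected number of purchases to first reach Brand B from state s, with t(Brand B) = 0. Conditioning on the first purchase:
t(Brand D) = 1 + 0.29·t(Brand D) + 0.17·t(Brand A) + 0.25·t(Brand E)
t(Brand A) = 1 + 0.23·t(Brand D) + 0.22·t(Brand A) + 0.29·t(Brand E)
t(Brand E) = 1 + 0.28·t(Brand D) + 0.25·t(Brand A) + 0.13·t(Brand E)
Solving: t(Brand D) = 3.3834, t(Brand A) = 3.4841, t(Brand E) = 3.2395.
Expected purchases from Brand D to Brand B: 3.3834.

3.3834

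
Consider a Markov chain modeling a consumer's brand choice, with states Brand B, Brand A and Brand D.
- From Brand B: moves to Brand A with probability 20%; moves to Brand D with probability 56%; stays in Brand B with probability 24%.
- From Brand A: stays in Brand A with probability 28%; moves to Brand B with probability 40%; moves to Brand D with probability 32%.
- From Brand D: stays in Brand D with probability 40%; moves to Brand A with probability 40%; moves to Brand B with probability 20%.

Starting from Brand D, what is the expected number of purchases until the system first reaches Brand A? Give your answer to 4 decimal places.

2.7907

Let t(s) be the expected number of purchases to first reach Brand A from state s, with t(Brand A) = 0. Conditioning on the first purchase:
t(Brand B) = 1 + 0.24·t(Brand B) + 0.56·t(Brand D)
t(Brand D) = 1 + 0.2·t(Brand B) + 0.4·t(Brand D)
Solving: t(Brand B) = 3.3721, t(Brand D) = 2.7907.
Expected purchases from Brand D to Brand A: 2.7907.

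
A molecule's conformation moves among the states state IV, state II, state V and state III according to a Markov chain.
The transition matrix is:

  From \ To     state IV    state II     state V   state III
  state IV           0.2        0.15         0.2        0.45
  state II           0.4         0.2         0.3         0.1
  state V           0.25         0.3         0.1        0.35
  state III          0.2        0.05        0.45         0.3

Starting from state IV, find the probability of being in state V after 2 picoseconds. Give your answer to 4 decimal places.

0.3075

Propagate the distribution vector 2 picoseconds from state IV.
After 0 picoseconds: (1.0000, 0.0000, 0.0000, 0.0000)
After 1 picosecond: (0.2000, 0.1500, 0.2000, 0.4500)
After 2 picoseconds: (0.2400, 0.1425, 0.3075, 0.3100)
P(in state V after 2 picoseconds) = 0.3075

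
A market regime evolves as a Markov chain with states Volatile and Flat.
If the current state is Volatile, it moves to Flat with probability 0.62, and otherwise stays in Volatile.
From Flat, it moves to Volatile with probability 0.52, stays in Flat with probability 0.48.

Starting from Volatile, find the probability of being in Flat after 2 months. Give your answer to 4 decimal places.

Sum over the intermediate state after 1 month:
P = P(Volatile→Volatile)·P(Volatile→Flat) + P(Volatile→Flat)·P(Flat→Flat)
  = 0.38×0.62 + 0.62×0.48
  = 0.2356 + 0.2976 = 0.5332

0.5332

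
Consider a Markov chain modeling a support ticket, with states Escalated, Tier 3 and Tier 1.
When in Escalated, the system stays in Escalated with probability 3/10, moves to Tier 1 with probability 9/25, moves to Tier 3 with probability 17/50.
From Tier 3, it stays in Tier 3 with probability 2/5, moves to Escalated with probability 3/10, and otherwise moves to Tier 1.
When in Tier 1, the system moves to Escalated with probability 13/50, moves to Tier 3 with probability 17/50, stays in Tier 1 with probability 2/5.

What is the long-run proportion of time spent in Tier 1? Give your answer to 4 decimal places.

0.3524

Let the stationary distribution be π with π = πP and π_1 + π_2 + π_3 = 1.
π_1 = 0.3·π_1 + 0.3·π_2 + 0.26·π_3
π_2 = 0.34·π_1 + 0.4·π_2 + 0.34·π_3
Solving with the normalization constraint gives π = (0.2859, 0.3617, 0.3524).
So the stationary probability of Tier 1 is 0.3524.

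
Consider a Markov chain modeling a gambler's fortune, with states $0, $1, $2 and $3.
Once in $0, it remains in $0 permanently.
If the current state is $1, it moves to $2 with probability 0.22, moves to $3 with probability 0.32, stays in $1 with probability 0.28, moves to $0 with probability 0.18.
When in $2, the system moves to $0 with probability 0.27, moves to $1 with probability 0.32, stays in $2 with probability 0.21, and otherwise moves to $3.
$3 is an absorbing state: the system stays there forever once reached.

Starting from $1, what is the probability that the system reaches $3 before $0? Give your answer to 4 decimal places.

0.5955

Let h(s) be the probability of absorption at $3 starting from transient state s. Then h($3) = 1 and h($0) = 0. By first-step analysis:
h($1) = 0.18·0 + 0.28·h($1) + 0.22·h($2) + 0.32·1
h($2) = 0.27·0 + 0.32·h($1) + 0.21·h($2) + 0.2·1
Solving: h($1) = 0.5955, h($2) = 0.4944.
Starting from $1, the probability is 0.5955.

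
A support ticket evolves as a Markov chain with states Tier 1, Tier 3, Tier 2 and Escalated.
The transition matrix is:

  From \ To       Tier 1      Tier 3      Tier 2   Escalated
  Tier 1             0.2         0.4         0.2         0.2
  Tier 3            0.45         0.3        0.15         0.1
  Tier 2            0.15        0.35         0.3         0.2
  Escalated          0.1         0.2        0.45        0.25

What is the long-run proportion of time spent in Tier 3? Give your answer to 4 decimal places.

0.3200

Let the stationary distribution be π with π = πP and π_1 + π_2 + π_3 + π_4 = 1.
π_1 = 0.2·π_1 + 0.45·π_2 + 0.15·π_3 + 0.1·π_4
π_2 = 0.4·π_1 + 0.3·π_2 + 0.35·π_3 + 0.2·π_4
π_3 = 0.2·π_1 + 0.15·π_2 + 0.3·π_3 + 0.45·π_4
Solving with the normalization constraint gives π = (0.2496, 0.3200, 0.2536, 0.1768).
So the stationary probability of Tier 3 is 0.3200.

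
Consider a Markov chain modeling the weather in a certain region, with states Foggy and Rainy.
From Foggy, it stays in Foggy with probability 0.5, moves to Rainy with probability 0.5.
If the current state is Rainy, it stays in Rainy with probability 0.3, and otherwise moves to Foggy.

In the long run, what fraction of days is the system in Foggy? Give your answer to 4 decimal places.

0.5833

Let the stationary distribution be π with π = πP and π_1 + π_2 = 1.
π_1 = 0.5·π_1 + 0.7·π_2
Solving with the normalization constraint gives π = (0.5833, 0.4167).
So the stationary probability of Foggy is 0.5833.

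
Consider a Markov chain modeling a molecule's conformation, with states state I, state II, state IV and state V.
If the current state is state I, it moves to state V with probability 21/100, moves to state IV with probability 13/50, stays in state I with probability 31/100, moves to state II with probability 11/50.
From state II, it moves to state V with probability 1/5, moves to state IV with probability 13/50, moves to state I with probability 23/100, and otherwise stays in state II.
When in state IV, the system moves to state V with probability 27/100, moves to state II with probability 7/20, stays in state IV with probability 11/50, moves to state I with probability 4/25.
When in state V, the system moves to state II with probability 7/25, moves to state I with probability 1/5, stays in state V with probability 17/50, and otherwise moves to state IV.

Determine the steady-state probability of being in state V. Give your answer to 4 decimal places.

Let the stationary distribution be π with π = πP and π_1 + π_2 + π_3 + π_4 = 1.
π_1 = 0.31·π_1 + 0.23·π_2 + 0.16·π_3 + 0.2·π_4
π_2 = 0.22·π_1 + 0.31·π_2 + 0.35·π_3 + 0.28·π_4
π_3 = 0.26·π_1 + 0.26·π_2 + 0.22·π_3 + 0.18·π_4
Solving with the normalization constraint gives π = (0.2242, 0.2914, 0.2305, 0.2539).
So the stationary probability of state V is 0.2539.

0.2539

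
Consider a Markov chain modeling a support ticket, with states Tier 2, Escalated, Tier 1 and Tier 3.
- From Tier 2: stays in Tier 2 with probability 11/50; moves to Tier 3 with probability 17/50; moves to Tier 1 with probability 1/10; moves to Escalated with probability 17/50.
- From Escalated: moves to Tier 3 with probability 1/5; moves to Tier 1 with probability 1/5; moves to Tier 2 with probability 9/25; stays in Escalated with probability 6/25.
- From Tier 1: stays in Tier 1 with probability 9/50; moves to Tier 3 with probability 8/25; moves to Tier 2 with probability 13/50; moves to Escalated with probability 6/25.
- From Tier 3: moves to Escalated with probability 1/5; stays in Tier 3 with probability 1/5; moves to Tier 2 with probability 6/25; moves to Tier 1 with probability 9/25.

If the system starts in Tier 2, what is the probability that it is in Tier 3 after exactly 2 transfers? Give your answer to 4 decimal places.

0.2428

Propagate the distribution vector 2 transfers from Tier 2.
After 0 transfers: (1.0000, 0.0000, 0.0000, 0.0000)
After 1 transfer: (0.2200, 0.3400, 0.1000, 0.3400)
After 2 transfers: (0.2784, 0.2484, 0.2304, 0.2428)
P(in Tier 3 after 2 transfers) = 0.2428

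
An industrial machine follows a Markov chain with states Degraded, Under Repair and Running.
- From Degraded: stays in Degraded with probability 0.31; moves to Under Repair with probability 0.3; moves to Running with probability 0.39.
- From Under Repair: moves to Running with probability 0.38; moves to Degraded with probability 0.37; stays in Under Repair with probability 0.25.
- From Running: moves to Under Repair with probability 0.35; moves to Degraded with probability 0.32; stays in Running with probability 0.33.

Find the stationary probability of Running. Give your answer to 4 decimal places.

Let the stationary distribution be π with π = πP and π_1 + π_2 + π_3 = 1.
π_1 = 0.31·π_1 + 0.37·π_2 + 0.32·π_3
π_2 = 0.3·π_1 + 0.25·π_2 + 0.35·π_3
Solving with the normalization constraint gives π = (0.3318, 0.3031, 0.3651).
So the stationary probability of Running is 0.3651.

0.3651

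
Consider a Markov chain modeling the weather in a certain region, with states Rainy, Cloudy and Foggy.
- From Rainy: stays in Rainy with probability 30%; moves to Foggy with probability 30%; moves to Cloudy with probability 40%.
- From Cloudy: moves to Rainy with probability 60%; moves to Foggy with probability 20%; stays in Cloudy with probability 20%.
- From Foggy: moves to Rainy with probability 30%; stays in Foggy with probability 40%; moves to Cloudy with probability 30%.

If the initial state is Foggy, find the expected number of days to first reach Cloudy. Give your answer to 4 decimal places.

Let t(s) be the expected number of days to first reach Cloudy from state s, with t(Cloudy) = 0. Conditioning on the first day:
t(Rainy) = 1 + 0.3·t(Rainy) + 0.3·t(Foggy)
t(Foggy) = 1 + 0.3·t(Rainy) + 0.4·t(Foggy)
Solving: t(Rainy) = 2.7273, t(Foggy) = 3.0303.
Expected days from Foggy to Cloudy: 3.0303.

3.0303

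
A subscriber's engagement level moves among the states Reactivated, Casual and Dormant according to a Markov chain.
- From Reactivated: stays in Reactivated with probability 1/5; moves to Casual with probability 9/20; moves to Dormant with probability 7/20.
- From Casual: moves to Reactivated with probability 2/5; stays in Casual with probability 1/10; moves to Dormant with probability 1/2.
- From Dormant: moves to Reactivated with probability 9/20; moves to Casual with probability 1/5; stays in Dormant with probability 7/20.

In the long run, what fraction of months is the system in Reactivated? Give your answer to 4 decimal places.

Let the stationary distribution be π with π = πP and π_1 + π_2 + π_3 = 1.
π_1 = 0.2·π_1 + 0.4·π_2 + 0.45·π_3
π_2 = 0.45·π_1 + 0.1·π_2 + 0.2·π_3
Solving with the normalization constraint gives π = (0.3495, 0.2613, 0.3892).
So the stationary probability of Reactivated is 0.3495.

0.3495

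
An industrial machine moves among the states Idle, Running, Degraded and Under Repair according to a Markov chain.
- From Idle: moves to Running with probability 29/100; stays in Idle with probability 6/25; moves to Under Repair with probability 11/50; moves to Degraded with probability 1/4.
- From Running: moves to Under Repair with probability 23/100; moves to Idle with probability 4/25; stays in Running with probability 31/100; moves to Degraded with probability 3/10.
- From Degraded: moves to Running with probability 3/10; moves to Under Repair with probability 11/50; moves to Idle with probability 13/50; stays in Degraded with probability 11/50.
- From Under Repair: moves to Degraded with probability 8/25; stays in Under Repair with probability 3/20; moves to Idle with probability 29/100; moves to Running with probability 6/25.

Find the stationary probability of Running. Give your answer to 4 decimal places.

Let the stationary distribution be π with π = πP and π_1 + π_2 + π_3 + π_4 = 1.
π_1 = 0.24·π_1 + 0.16·π_2 + 0.26·π_3 + 0.29·π_4
π_2 = 0.29·π_1 + 0.31·π_2 + 0.3·π_3 + 0.24·π_4
π_3 = 0.25·π_1 + 0.3·π_2 + 0.22·π_3 + 0.32·π_4
Solving with the normalization constraint gives π = (0.2328, 0.2881, 0.2709, 0.2083).
So the stationary probability of Running is 0.2881.

0.2881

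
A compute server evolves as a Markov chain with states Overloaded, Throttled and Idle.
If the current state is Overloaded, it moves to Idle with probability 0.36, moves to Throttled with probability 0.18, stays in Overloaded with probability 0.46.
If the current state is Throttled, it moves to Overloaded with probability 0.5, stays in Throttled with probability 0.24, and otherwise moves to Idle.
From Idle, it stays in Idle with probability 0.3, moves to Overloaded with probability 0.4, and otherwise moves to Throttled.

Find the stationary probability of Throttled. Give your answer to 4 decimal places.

0.2321

Let the stationary distribution be π with π = πP and π_1 + π_2 + π_3 = 1.
π_1 = 0.46·π_1 + 0.5·π_2 + 0.4·π_3
π_2 = 0.18·π_1 + 0.24·π_2 + 0.3·π_3
Solving with the normalization constraint gives π = (0.4502, 0.2321, 0.3177).
So the stationary probability of Throttled is 0.2321.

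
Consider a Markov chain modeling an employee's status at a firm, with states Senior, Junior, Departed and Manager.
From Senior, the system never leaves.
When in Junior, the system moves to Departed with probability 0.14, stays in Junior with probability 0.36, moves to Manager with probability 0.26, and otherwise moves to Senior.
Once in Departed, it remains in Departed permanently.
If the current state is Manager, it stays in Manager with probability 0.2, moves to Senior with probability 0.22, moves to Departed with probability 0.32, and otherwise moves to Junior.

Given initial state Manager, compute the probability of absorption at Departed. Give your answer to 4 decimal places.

0.5428

Let h(s) be the probability of absorption at Departed starting from transient state s. Then h(Departed) = 1 and h(Senior) = 0. By first-step analysis:
h(Junior) = 0.24·0 + 0.36·h(Junior) + 0.14·1 + 0.26·h(Manager)
h(Manager) = 0.22·0 + 0.26·h(Junior) + 0.32·1 + 0.2·h(Manager)
Solving: h(Junior) = 0.4392, h(Manager) = 0.5428.
Starting from Manager, the probability is 0.5428.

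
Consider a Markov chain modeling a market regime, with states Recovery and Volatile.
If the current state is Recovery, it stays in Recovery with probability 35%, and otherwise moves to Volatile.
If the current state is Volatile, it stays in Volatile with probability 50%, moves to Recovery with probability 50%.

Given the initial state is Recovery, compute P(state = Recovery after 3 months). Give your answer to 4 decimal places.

0.4329

Propagate the distribution vector 3 months from Recovery.
After 0 months: (1.0000, 0.0000)
After 1 month: (0.3500, 0.6500)
After 2 months: (0.4475, 0.5525)
After 3 months: (0.4329, 0.5671)
P(in Recovery after 3 months) = 0.4329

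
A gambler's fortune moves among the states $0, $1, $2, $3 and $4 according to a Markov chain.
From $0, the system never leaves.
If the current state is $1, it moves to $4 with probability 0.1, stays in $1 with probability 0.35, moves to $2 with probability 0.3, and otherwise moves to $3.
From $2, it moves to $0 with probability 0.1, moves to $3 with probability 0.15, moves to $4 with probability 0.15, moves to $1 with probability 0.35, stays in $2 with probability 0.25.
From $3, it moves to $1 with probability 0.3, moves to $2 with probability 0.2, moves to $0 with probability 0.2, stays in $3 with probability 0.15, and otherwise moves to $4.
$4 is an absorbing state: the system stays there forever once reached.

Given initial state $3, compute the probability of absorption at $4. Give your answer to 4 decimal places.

Let h(s) be the probability of absorption at $4 starting from transient state s. Then h($4) = 1 and h($0) = 0. By first-step analysis:
h($1) = 0.35·h($1) + 0.3·h($2) + 0.25·h($3) + 0.1·1
h($2) = 0.1·0 + 0.35·h($1) + 0.25·h($2) + 0.15·h($3) + 0.15·1
h($3) = 0.2·0 + 0.3·h($1) + 0.2·h($2) + 0.15·h($3) + 0.15·1
Solving: h($1) = 0.6474, h($2) = 0.6119, h($3) = 0.5489.
Starting from $3, the probability is 0.5489.

0.5489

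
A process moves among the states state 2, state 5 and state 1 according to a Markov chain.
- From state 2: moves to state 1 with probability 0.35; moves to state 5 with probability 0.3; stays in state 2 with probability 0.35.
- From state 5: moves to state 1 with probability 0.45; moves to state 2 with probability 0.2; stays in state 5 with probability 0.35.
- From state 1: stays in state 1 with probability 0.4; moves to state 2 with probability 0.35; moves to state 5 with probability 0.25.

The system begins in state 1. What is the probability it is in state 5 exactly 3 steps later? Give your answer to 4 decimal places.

0.2949

Propagate the distribution vector 3 steps from state 1.
After 0 steps: (0.0000, 0.0000, 1.0000)
After 1 step: (0.3500, 0.2500, 0.4000)
After 2 steps: (0.3125, 0.2925, 0.3950)
After 3 steps: (0.3061, 0.2949, 0.3990)
P(in state 5 after 3 steps) = 0.2949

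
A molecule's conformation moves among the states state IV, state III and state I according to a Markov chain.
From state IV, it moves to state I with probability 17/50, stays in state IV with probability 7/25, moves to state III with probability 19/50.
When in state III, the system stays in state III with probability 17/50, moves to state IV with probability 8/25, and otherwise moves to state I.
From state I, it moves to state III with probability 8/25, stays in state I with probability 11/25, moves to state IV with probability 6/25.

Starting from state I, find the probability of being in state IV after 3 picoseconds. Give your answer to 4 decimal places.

Propagate the distribution vector 3 picoseconds from state I.
After 0 picoseconds: (0.0000, 0.0000, 1.0000)
After 1 picosecond: (0.2400, 0.3200, 0.4400)
After 2 picoseconds: (0.2752, 0.3408, 0.3840)
After 3 picoseconds: (0.2783, 0.3433, 0.3784)
P(in state IV after 3 picoseconds) = 0.2783

0.2783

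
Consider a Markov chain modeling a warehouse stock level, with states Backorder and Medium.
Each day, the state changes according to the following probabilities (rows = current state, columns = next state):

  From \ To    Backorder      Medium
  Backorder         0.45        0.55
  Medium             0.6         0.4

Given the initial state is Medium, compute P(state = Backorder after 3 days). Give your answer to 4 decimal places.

Propagate the distribution vector 3 days from Medium.
After 0 days: (0.0000, 1.0000)
After 1 day: (0.6000, 0.4000)
After 2 days: (0.5100, 0.4900)
After 3 days: (0.5235, 0.4765)
P(in Backorder after 3 days) = 0.5235

0.5235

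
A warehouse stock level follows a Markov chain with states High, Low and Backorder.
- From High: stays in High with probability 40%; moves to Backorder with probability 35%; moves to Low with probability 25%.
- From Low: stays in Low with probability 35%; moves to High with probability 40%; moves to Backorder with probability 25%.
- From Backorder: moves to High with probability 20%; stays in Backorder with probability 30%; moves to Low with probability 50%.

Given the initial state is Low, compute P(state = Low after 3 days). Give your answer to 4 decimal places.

Propagate the distribution vector 3 days from Low.
After 0 days: (0.0000, 1.0000, 0.0000)
After 1 day: (0.4000, 0.3500, 0.2500)
After 2 days: (0.3500, 0.3475, 0.3025)
After 3 days: (0.3395, 0.3604, 0.3001)
P(in Low after 3 days) = 0.3604

0.3604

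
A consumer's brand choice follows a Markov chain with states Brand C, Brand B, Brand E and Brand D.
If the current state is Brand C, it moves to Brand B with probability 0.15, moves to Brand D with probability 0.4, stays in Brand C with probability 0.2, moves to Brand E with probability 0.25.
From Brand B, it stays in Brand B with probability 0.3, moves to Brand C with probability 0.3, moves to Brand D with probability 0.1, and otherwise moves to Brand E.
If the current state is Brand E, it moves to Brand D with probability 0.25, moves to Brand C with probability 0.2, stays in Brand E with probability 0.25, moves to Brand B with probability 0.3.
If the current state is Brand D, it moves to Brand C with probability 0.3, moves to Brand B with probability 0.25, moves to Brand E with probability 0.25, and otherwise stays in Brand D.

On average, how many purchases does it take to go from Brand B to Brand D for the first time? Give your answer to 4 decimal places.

Let t(s) be the expected number of purchases to first reach Brand D from state s, with t(Brand D) = 0. Conditioning on the first purchase:
t(Brand C) = 1 + 0.2·t(Brand C) + 0.15·t(Brand B) + 0.25·t(Brand E)
t(Brand B) = 1 + 0.3·t(Brand C) + 0.3·t(Brand B) + 0.3·t(Brand E)
t(Brand E) = 1 + 0.2·t(Brand C) + 0.3·t(Brand B) + 0.25·t(Brand E)
Solving: t(Brand C) = 3.4006, t(Brand B) = 4.6418, t(Brand E) = 4.0969.
Expected purchases from Brand B to Brand D: 4.6418.

4.6418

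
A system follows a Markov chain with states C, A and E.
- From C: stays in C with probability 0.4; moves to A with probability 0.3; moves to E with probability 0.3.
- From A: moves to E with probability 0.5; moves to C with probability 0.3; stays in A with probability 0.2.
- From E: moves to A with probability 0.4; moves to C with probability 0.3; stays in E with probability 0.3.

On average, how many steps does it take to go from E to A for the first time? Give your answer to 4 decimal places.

2.7273

Let t(s) be the expected number of steps to first reach A from state s, with t(A) = 0. Conditioning on the first step:
t(C) = 1 + 0.4·t(C) + 0.3·t(E)
t(E) = 1 + 0.3·t(C) + 0.3·t(E)
Solving: t(C) = 3.0303, t(E) = 2.7273.
Expected steps from E to A: 2.7273.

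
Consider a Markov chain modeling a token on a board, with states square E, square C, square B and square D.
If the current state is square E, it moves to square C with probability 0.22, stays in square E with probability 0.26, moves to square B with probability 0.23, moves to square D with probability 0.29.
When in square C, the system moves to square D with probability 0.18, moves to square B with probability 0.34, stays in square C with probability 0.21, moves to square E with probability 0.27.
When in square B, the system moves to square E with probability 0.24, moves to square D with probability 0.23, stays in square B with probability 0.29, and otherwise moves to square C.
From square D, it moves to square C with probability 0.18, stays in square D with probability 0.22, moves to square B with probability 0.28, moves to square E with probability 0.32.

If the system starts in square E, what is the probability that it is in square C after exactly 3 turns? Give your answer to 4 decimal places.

0.2143

Propagate the distribution vector 3 turns from square E.
After 0 turns: (1.0000, 0.0000, 0.0000, 0.0000)
After 1 turn: (0.2600, 0.2200, 0.2300, 0.2900)
After 2 turns: (0.2750, 0.2108, 0.2825, 0.2317)
After 3 turns: (0.2704, 0.2143, 0.2817, 0.2336)
P(in square C after 3 turns) = 0.2143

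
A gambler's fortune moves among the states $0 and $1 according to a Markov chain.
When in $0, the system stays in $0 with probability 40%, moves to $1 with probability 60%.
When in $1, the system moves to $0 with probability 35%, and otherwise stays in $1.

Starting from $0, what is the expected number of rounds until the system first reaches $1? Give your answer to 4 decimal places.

Let t(s) be the expected number of rounds to first reach $1 from state s, with t($1) = 0. Conditioning on the first round:
t($0) = 1 + 0.4·t($0)
Solving: t($0) = 1.6667.
Expected rounds from $0 to $1: 1.6667.

1.6667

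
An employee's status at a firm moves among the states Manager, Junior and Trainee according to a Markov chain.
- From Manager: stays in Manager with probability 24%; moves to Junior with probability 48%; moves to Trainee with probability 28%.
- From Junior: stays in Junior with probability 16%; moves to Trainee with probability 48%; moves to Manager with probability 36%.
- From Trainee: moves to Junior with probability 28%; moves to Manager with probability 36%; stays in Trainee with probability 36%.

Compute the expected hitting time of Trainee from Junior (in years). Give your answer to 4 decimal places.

Let t(s) be the expected number of years to first reach Trainee from state s, with t(Trainee) = 0. Conditioning on the first year:
t(Manager) = 1 + 0.24·t(Manager) + 0.48·t(Junior)
t(Junior) = 1 + 0.36·t(Manager) + 0.16·t(Junior)
Solving: t(Manager) = 2.8351, t(Junior) = 2.4055.
Expected years from Junior to Trainee: 2.4055.

2.4055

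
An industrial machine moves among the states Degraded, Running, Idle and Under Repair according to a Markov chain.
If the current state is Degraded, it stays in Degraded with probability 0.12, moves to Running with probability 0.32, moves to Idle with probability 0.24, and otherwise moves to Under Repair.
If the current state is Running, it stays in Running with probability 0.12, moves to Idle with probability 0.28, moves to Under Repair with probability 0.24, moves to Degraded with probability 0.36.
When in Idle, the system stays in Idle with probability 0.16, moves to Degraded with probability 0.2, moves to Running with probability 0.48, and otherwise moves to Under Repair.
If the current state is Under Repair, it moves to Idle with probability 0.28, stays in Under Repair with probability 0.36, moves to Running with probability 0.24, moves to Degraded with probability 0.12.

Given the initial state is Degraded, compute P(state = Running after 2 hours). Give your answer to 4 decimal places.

0.2688

Propagate the distribution vector 2 hours from Degraded.
After 0 hours: (1.0000, 0.0000, 0.0000, 0.0000)
After 1 hour: (0.1200, 0.3200, 0.2400, 0.3200)
After 2 hours: (0.2160, 0.2688, 0.2464, 0.2688)
P(in Running after 2 hours) = 0.2688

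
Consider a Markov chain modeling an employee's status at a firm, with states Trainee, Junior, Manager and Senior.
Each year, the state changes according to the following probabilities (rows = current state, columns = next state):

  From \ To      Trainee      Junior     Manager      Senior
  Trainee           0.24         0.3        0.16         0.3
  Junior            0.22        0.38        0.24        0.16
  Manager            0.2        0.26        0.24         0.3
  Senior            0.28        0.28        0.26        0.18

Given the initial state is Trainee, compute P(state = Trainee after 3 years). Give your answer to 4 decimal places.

Propagate the distribution vector 3 years from Trainee.
After 0 years: (1.0000, 0.0000, 0.0000, 0.0000)
After 1 year: (0.2400, 0.3000, 0.1600, 0.3000)
After 2 years: (0.2396, 0.3116, 0.2268, 0.2220)
After 3 years: (0.2336, 0.3114, 0.2253, 0.2297)
P(in Trainee after 3 years) = 0.2336

0.2336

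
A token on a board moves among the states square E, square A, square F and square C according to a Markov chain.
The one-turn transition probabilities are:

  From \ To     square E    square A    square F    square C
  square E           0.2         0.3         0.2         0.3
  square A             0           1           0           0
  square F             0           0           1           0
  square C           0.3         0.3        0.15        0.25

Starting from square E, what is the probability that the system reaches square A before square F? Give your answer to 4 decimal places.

Let h(s) be the probability of absorption at square A starting from transient state s. Then h(square A) = 1 and h(square F) = 0. By first-step analysis:
h(square E) = 0.2·h(square E) + 0.3·1 + 0.2·0 + 0.3·h(square C)
h(square C) = 0.3·h(square E) + 0.3·1 + 0.15·0 + 0.25·h(square C)
Solving: h(square E) = 0.6176, h(square C) = 0.6471.
Starting from square E, the probability is 0.6176.

0.6176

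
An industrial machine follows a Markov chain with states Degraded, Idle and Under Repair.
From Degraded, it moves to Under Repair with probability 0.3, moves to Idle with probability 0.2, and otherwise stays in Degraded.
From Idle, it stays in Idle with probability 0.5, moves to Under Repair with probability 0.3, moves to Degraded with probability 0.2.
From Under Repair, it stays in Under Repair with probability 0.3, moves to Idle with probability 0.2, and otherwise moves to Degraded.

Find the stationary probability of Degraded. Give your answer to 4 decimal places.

0.4143

Let the stationary distribution be π with π = πP and π_1 + π_2 + π_3 = 1.
π_1 = 0.5·π_1 + 0.2·π_2 + 0.5·π_3
π_2 = 0.2·π_1 + 0.5·π_2 + 0.2·π_3
Solving with the normalization constraint gives π = (0.4143, 0.2857, 0.3000).
So the stationary probability of Degraded is 0.4143.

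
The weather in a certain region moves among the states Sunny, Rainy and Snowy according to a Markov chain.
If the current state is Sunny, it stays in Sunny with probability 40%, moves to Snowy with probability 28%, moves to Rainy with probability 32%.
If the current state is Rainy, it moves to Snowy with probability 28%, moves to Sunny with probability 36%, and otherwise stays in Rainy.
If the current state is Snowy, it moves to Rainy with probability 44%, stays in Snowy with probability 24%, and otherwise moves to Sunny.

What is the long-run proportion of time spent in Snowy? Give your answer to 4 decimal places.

0.2692

Let the stationary distribution be π with π = πP and π_1 + π_2 + π_3 = 1.
π_1 = 0.4·π_1 + 0.36·π_2 + 0.32·π_3
π_2 = 0.32·π_1 + 0.36·π_2 + 0.44·π_3
Solving with the normalization constraint gives π = (0.3638, 0.3670, 0.2692).
So the stationary probability of Snowy is 0.2692.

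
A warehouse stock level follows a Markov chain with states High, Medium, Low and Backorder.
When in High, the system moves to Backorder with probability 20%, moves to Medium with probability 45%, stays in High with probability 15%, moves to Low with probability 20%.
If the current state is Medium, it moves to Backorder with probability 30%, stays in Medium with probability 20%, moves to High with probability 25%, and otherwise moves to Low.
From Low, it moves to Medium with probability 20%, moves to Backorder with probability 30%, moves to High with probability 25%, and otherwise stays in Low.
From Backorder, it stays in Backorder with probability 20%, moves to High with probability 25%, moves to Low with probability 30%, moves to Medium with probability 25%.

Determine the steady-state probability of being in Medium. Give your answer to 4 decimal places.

Let the stationary distribution be π with π = πP and π_1 + π_2 + π_3 + π_4 = 1.
π_1 = 0.15·π_1 + 0.25·π_2 + 0.25·π_3 + 0.25·π_4
π_2 = 0.45·π_1 + 0.2·π_2 + 0.2·π_3 + 0.25·π_4
π_3 = 0.2·π_1 + 0.25·π_2 + 0.25·π_3 + 0.3·π_4
Solving with the normalization constraint gives π = (0.2273, 0.2694, 0.2512, 0.2521).
So the stationary probability of Medium is 0.2694.

0.2694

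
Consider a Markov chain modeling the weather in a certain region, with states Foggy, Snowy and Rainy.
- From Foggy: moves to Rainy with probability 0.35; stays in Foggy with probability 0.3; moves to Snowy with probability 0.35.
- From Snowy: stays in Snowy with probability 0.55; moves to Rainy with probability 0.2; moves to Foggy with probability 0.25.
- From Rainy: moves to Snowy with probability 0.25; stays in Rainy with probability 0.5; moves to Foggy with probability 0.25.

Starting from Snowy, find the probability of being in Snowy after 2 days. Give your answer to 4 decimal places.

0.4400

Sum over the intermediate state after 1 day:
P = P(Snowy→Foggy)·P(Foggy→Snowy) + P(Snowy→Snowy)·P(Snowy→Snowy) + P(Snowy→Rainy)·P(Rainy→Snowy)
  = 0.25×0.35 + 0.55×0.55 + 0.2×0.25
  = 0.0875 + 0.3025 + 0.0500 = 0.4400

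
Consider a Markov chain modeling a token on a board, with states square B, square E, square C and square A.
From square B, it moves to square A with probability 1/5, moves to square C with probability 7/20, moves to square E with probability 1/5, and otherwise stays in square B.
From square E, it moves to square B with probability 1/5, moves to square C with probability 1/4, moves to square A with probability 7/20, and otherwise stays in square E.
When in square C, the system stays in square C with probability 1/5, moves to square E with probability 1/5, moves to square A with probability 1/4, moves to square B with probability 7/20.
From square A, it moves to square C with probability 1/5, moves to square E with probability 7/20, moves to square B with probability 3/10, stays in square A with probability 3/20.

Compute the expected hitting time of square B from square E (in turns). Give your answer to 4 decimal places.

Let t(s) be the expected number of turns to first reach square B from state s, with t(square B) = 0. Conditioning on the first turn:
t(square E) = 1 + 0.2·t(square E) + 0.25·t(square C) + 0.35·t(square A)
t(square C) = 1 + 0.2·t(square E) + 0.2·t(square C) + 0.25·t(square A)
t(square A) = 1 + 0.35·t(square E) + 0.2·t(square C) + 0.15·t(square A)
Solving: t(square E) = 3.8306, t(square C) = 3.3117, t(square A) = 3.5330.
Expected turns from square E to square B: 3.8306.

3.8306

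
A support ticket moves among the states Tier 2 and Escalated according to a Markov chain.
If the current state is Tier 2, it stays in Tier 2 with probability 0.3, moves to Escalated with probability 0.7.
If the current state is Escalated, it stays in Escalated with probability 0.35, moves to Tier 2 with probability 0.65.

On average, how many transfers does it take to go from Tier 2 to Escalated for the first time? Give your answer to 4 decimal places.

Let t(s) be the expected number of transfers to first reach Escalated from state s, with t(Escalated) = 0. Conditioning on the first transfer:
t(Tier 2) = 1 + 0.3·t(Tier 2)
Solving: t(Tier 2) = 1.4286.
Expected transfers from Tier 2 to Escalated: 1.4286.

1.4286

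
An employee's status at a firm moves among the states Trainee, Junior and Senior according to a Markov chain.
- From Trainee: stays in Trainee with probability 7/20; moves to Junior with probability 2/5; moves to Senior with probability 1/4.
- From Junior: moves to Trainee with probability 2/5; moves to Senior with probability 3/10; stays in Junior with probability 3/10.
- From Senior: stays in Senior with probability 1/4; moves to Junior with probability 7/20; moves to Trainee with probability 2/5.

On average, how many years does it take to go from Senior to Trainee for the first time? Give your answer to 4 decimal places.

Let t(s) be the expected number of years to first reach Trainee from state s, with t(Trainee) = 0. Conditioning on the first year:
t(Junior) = 1 + 0.3·t(Junior) + 0.3·t(Senior)
t(Senior) = 1 + 0.35·t(Junior) + 0.25·t(Senior)
Solving: t(Junior) = 2.5000, t(Senior) = 2.5000.
Expected years from Senior to Trainee: 2.5000.

2.5000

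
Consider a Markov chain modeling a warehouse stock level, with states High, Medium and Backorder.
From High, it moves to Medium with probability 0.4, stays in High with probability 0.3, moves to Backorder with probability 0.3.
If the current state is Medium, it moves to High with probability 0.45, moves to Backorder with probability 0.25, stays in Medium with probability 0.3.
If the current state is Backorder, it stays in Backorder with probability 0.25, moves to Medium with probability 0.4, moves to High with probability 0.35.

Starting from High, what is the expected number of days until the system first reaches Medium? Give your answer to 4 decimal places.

2.5000

Let t(s) be the expected number of days to first reach Medium from state s, with t(Medium) = 0. Conditioning on the first day:
t(High) = 1 + 0.3·t(High) + 0.3·t(Backorder)
t(Backorder) = 1 + 0.35·t(High) + 0.25·t(Backorder)
Solving: t(High) = 2.5000, t(Backorder) = 2.5000.
Expected days from High to Medium: 2.5000.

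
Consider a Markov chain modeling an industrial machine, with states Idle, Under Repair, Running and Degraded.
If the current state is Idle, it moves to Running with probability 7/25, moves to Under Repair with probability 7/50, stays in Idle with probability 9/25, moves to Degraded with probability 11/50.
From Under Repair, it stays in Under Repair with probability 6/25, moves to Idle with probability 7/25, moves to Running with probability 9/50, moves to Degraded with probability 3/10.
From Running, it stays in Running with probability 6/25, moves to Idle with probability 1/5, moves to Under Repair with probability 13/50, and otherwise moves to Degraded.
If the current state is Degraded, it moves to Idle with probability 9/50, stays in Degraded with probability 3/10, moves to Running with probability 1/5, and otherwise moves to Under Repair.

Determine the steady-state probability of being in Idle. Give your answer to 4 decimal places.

0.2544

Let the stationary distribution be π with π = πP and π_1 + π_2 + π_3 + π_4 = 1.
π_1 = 0.36·π_1 + 0.28·π_2 + 0.2·π_3 + 0.18·π_4
π_2 = 0.14·π_1 + 0.24·π_2 + 0.26·π_3 + 0.32·π_4
π_3 = 0.28·π_1 + 0.18·π_2 + 0.24·π_3 + 0.2·π_4
Solving with the normalization constraint gives π = (0.2544, 0.2414, 0.2245, 0.2796).
So the stationary probability of Idle is 0.2544.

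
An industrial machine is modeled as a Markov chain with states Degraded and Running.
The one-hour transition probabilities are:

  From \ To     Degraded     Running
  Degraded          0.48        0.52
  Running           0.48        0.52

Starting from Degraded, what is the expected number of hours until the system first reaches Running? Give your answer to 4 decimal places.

Let t(s) be the expected number of hours to first reach Running from state s, with t(Running) = 0. Conditioning on the first hour:
t(Degraded) = 1 + 0.48·t(Degraded)
Solving: t(Degraded) = 1.9231.
Expected hours from Degraded to Running: 1.9231.

1.9231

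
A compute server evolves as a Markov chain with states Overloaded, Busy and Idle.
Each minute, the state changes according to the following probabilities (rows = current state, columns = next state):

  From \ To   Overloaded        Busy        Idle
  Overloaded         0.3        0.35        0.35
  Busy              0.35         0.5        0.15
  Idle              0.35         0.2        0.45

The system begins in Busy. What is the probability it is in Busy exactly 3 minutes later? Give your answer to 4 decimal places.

Propagate the distribution vector 3 minutes from Busy.
After 0 minutes: (0.0000, 1.0000, 0.0000)
After 1 minute: (0.3500, 0.5000, 0.1500)
After 2 minutes: (0.3325, 0.4025, 0.2650)
After 3 minutes: (0.3334, 0.3706, 0.2960)
P(in Busy after 3 minutes) = 0.3706

0.3706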